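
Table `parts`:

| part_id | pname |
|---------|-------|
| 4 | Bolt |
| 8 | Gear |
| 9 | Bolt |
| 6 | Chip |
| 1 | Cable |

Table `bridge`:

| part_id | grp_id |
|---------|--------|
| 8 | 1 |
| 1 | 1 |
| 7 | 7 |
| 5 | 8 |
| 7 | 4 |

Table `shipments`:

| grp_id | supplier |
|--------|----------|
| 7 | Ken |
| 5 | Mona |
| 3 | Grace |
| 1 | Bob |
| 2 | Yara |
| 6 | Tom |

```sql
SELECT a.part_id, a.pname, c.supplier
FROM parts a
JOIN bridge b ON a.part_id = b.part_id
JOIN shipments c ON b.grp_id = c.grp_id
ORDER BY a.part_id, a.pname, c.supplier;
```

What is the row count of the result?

2

Step 1 — a INNER JOIN b on part_id → 2 row(s).
Then INNER JOIN `shipments c` on grp_id: keep only rows whose b.grp_id appears in c.
Result: 2 row(s).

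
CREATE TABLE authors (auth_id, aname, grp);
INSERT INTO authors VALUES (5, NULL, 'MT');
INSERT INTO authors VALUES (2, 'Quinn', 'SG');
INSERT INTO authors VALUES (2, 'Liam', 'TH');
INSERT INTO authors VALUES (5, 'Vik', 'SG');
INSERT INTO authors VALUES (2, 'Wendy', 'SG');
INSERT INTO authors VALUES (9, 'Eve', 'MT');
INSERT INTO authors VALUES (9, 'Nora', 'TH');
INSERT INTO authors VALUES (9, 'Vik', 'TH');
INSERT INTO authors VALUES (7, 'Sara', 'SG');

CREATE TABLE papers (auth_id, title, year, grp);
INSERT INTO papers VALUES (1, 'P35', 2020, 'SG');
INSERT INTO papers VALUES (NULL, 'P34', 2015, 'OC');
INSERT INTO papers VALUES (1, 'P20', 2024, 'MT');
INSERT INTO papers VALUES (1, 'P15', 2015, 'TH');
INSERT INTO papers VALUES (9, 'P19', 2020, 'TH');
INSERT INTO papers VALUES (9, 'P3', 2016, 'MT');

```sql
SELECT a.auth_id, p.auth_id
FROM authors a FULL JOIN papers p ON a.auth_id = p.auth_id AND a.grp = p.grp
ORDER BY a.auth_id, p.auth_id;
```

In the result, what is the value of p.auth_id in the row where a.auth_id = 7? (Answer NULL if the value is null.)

FULL OUTER JOIN keeps every row from both sides; unmatched rows get NULL for the other side's columns.
Matching on a.auth_id = p.auth_id AND a.grp = p.grp. A NULL in a compared column never satisfies the condition.
Matched pairs: 3; unmatched a rows kept: 6; unmatched p rows kept: 4.

NULL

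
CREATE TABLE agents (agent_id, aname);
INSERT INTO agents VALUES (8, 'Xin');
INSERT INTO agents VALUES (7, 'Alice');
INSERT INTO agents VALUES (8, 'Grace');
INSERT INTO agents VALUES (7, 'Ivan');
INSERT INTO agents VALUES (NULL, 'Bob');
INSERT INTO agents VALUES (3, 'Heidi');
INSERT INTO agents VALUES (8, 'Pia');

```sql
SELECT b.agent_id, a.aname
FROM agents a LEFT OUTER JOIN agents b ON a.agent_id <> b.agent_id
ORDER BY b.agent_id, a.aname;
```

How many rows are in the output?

23

LEFT JOIN keeps every row from `agents a`; unmatched rows get NULL for `agents b`'s columns.
Matching on a.agent_id <> b.agent_id. A NULL in a compared column never satisfies the condition.
- a row (agent_id=8): matches 3 b row(s) → 3 output row(s).
- a row (agent_id=7): matches 4 b row(s) → 4 output row(s).
- a row (agent_id=8): matches 3 b row(s) → 3 output row(s).
- a row (agent_id=7): matches 4 b row(s) → 4 output row(s).
- a row (agent_id=NULL): no match → kept, b columns NULL.
- a row (agent_id=3): matches 5 b row(s) → 5 output row(s).
- a row (agent_id=8): matches 3 b row(s) → 3 output row(s).
Total: 22 matched + 1 padded = 23 rows.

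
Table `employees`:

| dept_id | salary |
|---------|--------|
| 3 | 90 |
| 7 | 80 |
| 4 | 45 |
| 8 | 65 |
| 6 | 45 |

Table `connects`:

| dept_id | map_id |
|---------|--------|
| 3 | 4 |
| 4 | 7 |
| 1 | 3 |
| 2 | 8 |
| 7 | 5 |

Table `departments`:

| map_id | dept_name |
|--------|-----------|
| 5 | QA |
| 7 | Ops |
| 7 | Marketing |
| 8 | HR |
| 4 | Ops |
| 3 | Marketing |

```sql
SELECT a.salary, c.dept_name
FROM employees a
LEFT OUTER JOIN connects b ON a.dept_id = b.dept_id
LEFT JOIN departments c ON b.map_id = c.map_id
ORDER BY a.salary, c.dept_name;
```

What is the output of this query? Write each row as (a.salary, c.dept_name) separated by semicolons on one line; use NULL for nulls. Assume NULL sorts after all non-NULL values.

Step 1 — a LEFT JOIN b on dept_id → 5 row(s).
Then LEFT JOIN `departments c` on map_id: each of those 5 rows is kept; rows whose b.map_id has no match in c get NULL for c's columns.

(45, Marketing); (45, Ops); (45, NULL); (65, NULL); (80, QA); (90, Ops)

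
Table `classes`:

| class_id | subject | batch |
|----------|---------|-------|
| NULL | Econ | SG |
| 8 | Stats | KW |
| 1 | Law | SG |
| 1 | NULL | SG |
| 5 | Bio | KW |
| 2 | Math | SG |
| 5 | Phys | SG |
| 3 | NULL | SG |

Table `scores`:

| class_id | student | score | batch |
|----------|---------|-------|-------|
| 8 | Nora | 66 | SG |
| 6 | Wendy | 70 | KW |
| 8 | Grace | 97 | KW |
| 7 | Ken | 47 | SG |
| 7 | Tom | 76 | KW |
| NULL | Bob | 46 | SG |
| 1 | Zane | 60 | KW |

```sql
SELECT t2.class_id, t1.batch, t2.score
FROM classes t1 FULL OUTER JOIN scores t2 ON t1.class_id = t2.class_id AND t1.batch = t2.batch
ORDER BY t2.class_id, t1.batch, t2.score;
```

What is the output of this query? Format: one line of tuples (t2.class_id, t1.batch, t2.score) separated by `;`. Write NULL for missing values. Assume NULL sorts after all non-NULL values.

(1, NULL, 60); (6, NULL, 70); (7, NULL, 47); (7, NULL, 76); (8, KW, 97); (8, NULL, 66); (NULL, KW, NULL); (NULL, SG, NULL); (NULL, SG, NULL); (NULL, SG, NULL); (NULL, SG, NULL); (NULL, SG, NULL); (NULL, SG, NULL); (NULL, NULL, 46)

FULL OUTER JOIN keeps every row from both sides; unmatched rows get NULL for the other side's columns.
Matching on t1.class_id = t2.class_id AND t1.batch = t2.batch. A NULL in a compared column never satisfies the condition.
- t1 (class_id=NULL, batch=SG) has no partner → padded with NULL.
- t1 (class_id=8, batch=KW) pairs with 1 row(s) of t2.
- t1 (class_id=1, batch=SG) has no partner → padded with NULL.
- t1 (class_id=1, batch=SG) has no partner → padded with NULL.
- t1 (class_id=5, batch=KW) has no partner → padded with NULL.
- t1 (class_id=2, batch=SG) has no partner → padded with NULL.
- t1 (class_id=5, batch=SG) has no partner → padded with NULL.
- t1 (class_id=3, batch=SG) has no partner → padded with NULL.
- 6 row(s) from t2 found no t1 partner → padded with NULL.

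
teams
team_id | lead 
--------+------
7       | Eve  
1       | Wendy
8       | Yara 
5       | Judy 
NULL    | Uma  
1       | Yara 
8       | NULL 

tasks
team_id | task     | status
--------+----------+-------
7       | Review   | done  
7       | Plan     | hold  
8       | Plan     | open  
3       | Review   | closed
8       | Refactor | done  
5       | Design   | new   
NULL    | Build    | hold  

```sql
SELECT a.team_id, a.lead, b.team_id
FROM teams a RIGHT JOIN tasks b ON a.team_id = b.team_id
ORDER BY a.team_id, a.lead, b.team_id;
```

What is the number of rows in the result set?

RIGHT JOIN keeps every row from `tasks`; unmatched rows get NULL for `teams`'s columns.
Matching on a.team_id = b.team_id. A NULL in a compared column never satisfies the condition.
- a row (team_id=7): matches 2 b row(s) → 2 output row(s).
- a row (team_id=1): no match.
- a row (team_id=8): matches 2 b row(s) → 2 output row(s).
- a row (team_id=5): matches 1 b row(s) → 1 output row(s).
- a row (team_id=NULL): no match.
- a row (team_id=1): no match.
- a row (team_id=8): matches 2 b row(s) → 2 output row(s).
- 2 row(s) from b found no a partner → padded with NULL.
Total: 7 matched + 2 padded = 9 rows.

9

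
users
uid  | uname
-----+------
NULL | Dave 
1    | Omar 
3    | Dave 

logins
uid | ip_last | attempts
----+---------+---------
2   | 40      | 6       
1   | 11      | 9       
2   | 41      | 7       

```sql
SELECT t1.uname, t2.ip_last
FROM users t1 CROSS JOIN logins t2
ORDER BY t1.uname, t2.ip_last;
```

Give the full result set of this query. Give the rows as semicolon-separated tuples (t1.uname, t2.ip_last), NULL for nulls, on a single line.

CROSS JOIN pairs every row of `users` with every row of `logins`: 3 × 3 = 9 rows.
After projecting and ordering:
t1.uname | t2.ip_last
Dave | 11
Dave | 11
Dave | 40
Dave | 40
Dave | 41
Dave | 41
Omar | 11
Omar | 40
Omar | 41

(Dave, 11); (Dave, 11); (Dave, 40); (Dave, 40); (Dave, 41); (Dave, 41); (Omar, 11); (Omar, 40); (Omar, 41)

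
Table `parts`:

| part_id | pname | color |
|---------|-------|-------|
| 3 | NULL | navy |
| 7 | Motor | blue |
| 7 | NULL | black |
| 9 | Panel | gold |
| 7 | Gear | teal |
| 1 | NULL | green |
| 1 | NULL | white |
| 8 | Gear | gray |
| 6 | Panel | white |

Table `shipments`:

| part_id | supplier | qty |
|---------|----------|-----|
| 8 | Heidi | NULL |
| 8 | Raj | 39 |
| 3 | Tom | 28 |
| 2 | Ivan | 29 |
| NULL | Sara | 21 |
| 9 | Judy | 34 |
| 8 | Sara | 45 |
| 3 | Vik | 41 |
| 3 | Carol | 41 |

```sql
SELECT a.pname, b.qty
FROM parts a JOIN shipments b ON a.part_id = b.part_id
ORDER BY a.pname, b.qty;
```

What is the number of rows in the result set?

INNER JOIN keeps only pairs where the ON condition holds.
Matching on a.part_id = b.part_id. A NULL in a compared column never satisfies the condition.
Matched pairs: 7.
Total: 7 rows.

7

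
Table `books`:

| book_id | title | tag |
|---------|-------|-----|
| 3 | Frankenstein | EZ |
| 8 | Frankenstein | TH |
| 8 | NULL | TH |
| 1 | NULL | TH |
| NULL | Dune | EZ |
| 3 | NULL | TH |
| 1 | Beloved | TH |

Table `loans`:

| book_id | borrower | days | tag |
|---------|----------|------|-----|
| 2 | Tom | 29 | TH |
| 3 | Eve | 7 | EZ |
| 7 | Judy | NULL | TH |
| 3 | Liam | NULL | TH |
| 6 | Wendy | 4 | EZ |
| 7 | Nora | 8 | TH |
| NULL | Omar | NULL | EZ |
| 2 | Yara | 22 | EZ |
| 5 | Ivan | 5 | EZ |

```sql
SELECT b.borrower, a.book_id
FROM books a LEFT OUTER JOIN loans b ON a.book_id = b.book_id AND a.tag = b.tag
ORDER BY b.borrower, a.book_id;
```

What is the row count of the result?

7

LEFT JOIN keeps every row from `books`; unmatched rows get NULL for `loans`'s columns.
Matching on a.book_id = b.book_id AND a.tag = b.tag. A NULL in a compared column never satisfies the condition.
Matched pairs: 2; unmatched a rows kept: 5.
Total: 2 matched + 5 padded = 7 rows.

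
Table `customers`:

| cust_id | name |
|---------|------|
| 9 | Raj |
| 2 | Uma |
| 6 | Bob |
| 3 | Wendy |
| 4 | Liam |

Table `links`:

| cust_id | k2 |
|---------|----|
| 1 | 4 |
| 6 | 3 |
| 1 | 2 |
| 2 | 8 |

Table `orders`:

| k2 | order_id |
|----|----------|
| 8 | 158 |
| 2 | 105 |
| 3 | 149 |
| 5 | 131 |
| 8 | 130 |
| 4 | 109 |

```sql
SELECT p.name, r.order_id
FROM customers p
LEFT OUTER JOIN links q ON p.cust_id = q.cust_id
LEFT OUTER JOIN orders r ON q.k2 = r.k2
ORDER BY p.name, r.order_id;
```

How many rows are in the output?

Step 1 — p LEFT JOIN q on cust_id → 5 row(s).
Then LEFT JOIN `orders r` on k2: each of those 5 rows is kept; rows whose q.k2 has no match in r get NULL for r's columns.
Result: 6 row(s).

6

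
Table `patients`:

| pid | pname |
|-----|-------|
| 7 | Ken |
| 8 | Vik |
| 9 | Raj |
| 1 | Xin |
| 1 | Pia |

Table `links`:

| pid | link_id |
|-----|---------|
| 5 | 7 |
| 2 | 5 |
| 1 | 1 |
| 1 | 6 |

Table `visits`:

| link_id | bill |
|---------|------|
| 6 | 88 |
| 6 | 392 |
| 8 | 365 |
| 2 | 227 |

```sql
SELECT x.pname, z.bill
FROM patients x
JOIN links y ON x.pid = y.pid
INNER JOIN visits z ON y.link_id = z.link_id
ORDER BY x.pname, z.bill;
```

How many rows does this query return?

Joins associate left-to-right: patients INNER JOIN links on pid gives 4 intermediate row(s).
Then INNER JOIN `visits z` on link_id: keep only rows whose y.link_id appears in z.
Result: 4 row(s).

4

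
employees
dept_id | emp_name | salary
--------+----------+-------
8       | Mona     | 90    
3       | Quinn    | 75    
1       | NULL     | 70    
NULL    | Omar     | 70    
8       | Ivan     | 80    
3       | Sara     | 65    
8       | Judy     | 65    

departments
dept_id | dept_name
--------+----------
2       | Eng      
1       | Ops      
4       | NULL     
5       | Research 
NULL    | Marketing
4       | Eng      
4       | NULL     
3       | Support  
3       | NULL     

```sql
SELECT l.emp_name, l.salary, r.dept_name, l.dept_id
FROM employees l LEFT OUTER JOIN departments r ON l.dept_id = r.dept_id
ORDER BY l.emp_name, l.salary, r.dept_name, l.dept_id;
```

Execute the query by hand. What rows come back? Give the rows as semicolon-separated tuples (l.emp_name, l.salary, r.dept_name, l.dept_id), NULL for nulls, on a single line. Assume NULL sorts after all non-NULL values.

LEFT JOIN keeps every row from `employees`; unmatched rows get NULL for `departments`'s columns.
Matching on l.dept_id = r.dept_id. A NULL in a compared column never satisfies the condition.
- dept_id=8: no r row matches, row kept with r columns NULL.
- dept_id=3: 2 matching r row(s), so 2 row(s) emitted.
- dept_id=1: 1 matching r row(s), so 1 row(s) emitted.
- dept_id=NULL: no r row matches, row kept with r columns NULL.
- dept_id=8: no r row matches, row kept with r columns NULL.
- dept_id=3: 2 matching r row(s), so 2 row(s) emitted.
- dept_id=8: no r row matches, row kept with r columns NULL.
After projecting and ordering:
l.emp_name | l.salary | r.dept_name | l.dept_id
Ivan | 80 | NULL | 8
Judy | 65 | NULL | 8
Mona | 90 | NULL | 8
Omar | 70 | NULL | NULL
Quinn | 75 | Support | 3
Quinn | 75 | NULL | 3
Sara | 65 | Support | 3
Sara | 65 | NULL | 3
NULL | 70 | Ops | 1

(Ivan, 80, NULL, 8); (Judy, 65, NULL, 8); (Mona, 90, NULL, 8); (Omar, 70, NULL, NULL); (Quinn, 75, Support, 3); (Quinn, 75, NULL, 3); (Sara, 65, Support, 3); (Sara, 65, NULL, 3); (NULL, 70, Ops, 1)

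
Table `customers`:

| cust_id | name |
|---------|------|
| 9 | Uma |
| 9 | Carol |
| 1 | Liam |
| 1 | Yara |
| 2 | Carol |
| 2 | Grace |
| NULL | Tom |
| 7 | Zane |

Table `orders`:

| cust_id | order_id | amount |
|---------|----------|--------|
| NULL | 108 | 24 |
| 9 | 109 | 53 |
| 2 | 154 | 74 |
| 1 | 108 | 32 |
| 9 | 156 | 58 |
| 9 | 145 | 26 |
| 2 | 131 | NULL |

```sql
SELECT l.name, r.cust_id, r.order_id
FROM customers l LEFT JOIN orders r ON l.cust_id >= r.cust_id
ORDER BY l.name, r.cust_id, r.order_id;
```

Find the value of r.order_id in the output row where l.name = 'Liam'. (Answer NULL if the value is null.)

LEFT JOIN keeps every row from `customers`; unmatched rows get NULL for `orders`'s columns.
Matching on l.cust_id >= r.cust_id. A NULL in a compared column never satisfies the condition.
- l row (cust_id=9): matches 6 r row(s) → 6 output row(s).
- l row (cust_id=9): matches 6 r row(s) → 6 output row(s).
- l row (cust_id=1): matches 1 r row(s) → 1 output row(s).
- l row (cust_id=1): matches 1 r row(s) → 1 output row(s).
- l row (cust_id=2): matches 3 r row(s) → 3 output row(s).
- l row (cust_id=2): matches 3 r row(s) → 3 output row(s).
- l row (cust_id=NULL): no match → kept, r columns NULL.
- l row (cust_id=7): matches 3 r row(s) → 3 output row(s).

108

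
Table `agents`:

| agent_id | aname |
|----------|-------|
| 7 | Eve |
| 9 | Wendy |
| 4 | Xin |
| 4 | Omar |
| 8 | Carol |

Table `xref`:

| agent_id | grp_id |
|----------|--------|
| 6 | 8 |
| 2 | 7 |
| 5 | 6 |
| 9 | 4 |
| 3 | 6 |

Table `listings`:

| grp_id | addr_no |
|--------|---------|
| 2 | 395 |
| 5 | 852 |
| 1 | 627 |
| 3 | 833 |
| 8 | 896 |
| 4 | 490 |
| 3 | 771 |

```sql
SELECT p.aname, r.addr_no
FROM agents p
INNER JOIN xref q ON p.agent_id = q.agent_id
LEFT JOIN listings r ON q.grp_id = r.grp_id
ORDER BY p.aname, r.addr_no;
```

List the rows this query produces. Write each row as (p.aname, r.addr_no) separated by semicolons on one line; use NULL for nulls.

Evaluate left to right. First `agents p INNER JOIN xref q` on agent_id: 1 row(s).
Then LEFT JOIN `listings r` on grp_id: each of those 1 rows is kept; rows whose q.grp_id has no match in r get NULL for r's columns.

(Wendy, 490)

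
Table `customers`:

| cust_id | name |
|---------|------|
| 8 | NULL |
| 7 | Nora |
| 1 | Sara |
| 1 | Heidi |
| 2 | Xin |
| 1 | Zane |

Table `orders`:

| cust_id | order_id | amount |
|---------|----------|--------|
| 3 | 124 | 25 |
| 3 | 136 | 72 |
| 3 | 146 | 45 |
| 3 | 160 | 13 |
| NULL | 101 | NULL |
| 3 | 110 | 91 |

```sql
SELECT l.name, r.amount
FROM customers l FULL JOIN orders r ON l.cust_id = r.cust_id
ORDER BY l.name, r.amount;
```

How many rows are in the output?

12

FULL OUTER JOIN keeps every row from both sides; unmatched rows get NULL for the other side's columns.
Matching on l.cust_id = r.cust_id. A NULL in a compared column never satisfies the condition.
- l row (cust_id=8): no match → kept, r columns NULL.
- l row (cust_id=7): no match → kept, r columns NULL.
- l row (cust_id=1): no match → kept, r columns NULL.
- l row (cust_id=1): no match → kept, r columns NULL.
- l row (cust_id=2): no match → kept, r columns NULL.
- l row (cust_id=1): no match → kept, r columns NULL.
- 6 row(s) from r found no l partner → padded with NULL.
Total: 0 matched + 12 padded = 12 rows.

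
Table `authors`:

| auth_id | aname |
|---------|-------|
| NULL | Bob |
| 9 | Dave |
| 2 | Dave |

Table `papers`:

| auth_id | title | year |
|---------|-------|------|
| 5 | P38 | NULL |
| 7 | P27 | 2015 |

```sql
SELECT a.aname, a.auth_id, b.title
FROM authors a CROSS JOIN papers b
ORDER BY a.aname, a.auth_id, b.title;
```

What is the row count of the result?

6

CROSS JOIN pairs every row of `authors` with every row of `papers`: 3 × 2 = 6 rows.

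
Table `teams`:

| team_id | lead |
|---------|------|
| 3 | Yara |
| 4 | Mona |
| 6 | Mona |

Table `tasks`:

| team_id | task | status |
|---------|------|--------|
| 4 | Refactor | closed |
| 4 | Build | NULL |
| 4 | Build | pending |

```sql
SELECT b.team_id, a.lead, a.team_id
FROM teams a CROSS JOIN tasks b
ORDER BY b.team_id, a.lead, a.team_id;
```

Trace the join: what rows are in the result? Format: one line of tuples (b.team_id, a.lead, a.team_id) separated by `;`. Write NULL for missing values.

CROSS JOIN pairs every row of `teams` with every row of `tasks`: 3 × 3 = 9 rows.

(4, Mona, 4); (4, Mona, 4); (4, Mona, 4); (4, Mona, 6); (4, Mona, 6); (4, Mona, 6); (4, Yara, 3); (4, Yara, 3); (4, Yara, 3)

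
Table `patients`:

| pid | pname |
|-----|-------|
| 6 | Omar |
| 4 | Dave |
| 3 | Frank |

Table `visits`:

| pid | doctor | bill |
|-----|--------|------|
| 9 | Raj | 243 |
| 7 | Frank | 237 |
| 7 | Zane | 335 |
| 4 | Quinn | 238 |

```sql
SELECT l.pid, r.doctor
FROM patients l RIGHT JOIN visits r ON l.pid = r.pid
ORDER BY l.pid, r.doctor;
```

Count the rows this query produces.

RIGHT JOIN keeps every row from `visits`; unmatched rows get NULL for `patients`'s columns.
Matching on l.pid = r.pid.
- l row (pid=6): no match.
- l row (pid=4): matches 1 r row(s) → 1 output row(s).
- l row (pid=3): no match.
- 3 r row(s) had no l match → kept, l columns NULL.
Total: 1 matched + 3 padded = 4 rows.

4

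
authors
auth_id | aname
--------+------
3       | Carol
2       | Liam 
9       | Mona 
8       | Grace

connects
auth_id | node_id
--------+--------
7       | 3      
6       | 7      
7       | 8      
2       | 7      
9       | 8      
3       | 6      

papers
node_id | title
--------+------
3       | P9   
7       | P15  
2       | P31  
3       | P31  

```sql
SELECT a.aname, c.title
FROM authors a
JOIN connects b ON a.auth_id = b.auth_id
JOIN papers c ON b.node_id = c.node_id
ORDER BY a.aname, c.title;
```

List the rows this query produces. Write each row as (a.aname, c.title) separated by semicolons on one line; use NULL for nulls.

Joins associate left-to-right: authors INNER JOIN connects on auth_id gives 3 intermediate row(s).
Then INNER JOIN `papers c` on node_id: keep only rows whose b.node_id appears in c.

(Liam, P15)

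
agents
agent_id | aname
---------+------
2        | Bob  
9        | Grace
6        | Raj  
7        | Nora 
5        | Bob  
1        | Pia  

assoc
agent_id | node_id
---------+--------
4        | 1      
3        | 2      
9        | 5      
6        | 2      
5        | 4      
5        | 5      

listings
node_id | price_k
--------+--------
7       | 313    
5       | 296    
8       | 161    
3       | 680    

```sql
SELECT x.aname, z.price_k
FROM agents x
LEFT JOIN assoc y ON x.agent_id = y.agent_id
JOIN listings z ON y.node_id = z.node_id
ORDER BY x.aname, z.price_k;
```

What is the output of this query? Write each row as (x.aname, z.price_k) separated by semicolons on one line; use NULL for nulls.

(Bob, 296); (Grace, 296)

Joins associate left-to-right: agents LEFT JOIN assoc on agent_id gives 7 intermediate row(s).
Then INNER JOIN `listings z` on node_id: keep only rows whose y.node_id appears in z.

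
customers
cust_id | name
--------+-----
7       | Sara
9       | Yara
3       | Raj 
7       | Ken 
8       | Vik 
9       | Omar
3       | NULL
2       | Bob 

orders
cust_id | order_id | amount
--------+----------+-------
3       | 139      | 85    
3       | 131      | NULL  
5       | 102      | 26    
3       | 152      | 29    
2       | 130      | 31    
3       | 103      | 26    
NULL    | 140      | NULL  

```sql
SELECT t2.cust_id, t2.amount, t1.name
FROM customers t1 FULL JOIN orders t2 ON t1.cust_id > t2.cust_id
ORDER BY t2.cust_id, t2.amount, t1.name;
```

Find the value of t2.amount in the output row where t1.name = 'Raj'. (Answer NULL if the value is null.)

31

FULL OUTER JOIN keeps every row from both sides; unmatched rows get NULL for the other side's columns.
Matching on t1.cust_id > t2.cust_id. A NULL in a compared column never satisfies the condition.
Matched pairs: 32; unmatched t1 rows kept: 1; unmatched t2 rows kept: 1.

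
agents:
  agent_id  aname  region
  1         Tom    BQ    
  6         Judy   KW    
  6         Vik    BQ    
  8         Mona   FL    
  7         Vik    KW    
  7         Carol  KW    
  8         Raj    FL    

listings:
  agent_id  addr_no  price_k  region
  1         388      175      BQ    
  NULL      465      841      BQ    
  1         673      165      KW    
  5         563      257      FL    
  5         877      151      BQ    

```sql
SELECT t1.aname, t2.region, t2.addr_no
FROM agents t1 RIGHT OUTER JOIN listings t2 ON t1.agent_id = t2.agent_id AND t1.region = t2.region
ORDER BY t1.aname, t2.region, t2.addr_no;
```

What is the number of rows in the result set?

5

RIGHT JOIN keeps every row from `listings`; unmatched rows get NULL for `agents`'s columns.
Matching on t1.agent_id = t2.agent_id AND t1.region = t2.region. A NULL in a compared column never satisfies the condition.
- t1 (agent_id=1, region=BQ) pairs with 1 row(s) of t2.
- t1 (agent_id=6, region=KW) has no partner in t2.
- t1 (agent_id=6, region=BQ) has no partner in t2.
- t1 (agent_id=8, region=FL) has no partner in t2.
- t1 (agent_id=7, region=KW) has no partner in t2.
- t1 (agent_id=7, region=KW) has no partner in t2.
- t1 (agent_id=8, region=FL) has no partner in t2.
- 4 row(s) from t2 found no t1 partner → padded with NULL.
Total: 1 matched + 4 padded = 5 rows.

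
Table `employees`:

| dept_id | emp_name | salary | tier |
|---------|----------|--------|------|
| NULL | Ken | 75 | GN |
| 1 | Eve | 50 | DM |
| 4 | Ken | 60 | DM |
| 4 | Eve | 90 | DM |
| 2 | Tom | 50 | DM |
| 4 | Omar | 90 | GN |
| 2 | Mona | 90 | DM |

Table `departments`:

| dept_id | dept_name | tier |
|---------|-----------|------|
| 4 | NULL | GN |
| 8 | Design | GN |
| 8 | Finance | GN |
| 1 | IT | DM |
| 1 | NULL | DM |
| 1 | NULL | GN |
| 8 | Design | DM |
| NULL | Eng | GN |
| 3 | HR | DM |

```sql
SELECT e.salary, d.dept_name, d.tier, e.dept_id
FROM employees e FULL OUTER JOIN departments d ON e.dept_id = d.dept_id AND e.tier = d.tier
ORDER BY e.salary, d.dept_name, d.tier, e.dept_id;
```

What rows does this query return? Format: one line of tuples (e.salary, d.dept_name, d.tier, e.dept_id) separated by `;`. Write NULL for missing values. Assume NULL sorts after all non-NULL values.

FULL OUTER JOIN keeps every row from both sides; unmatched rows get NULL for the other side's columns.
Matching on e.dept_id = d.dept_id AND e.tier = d.tier. A NULL in a compared column never satisfies the condition.
Matched pairs: 3; unmatched e rows kept: 5; unmatched d rows kept: 6.

(50, IT, DM, 1); (50, NULL, DM, 1); (50, NULL, NULL, 2); (60, NULL, NULL, 4); (75, NULL, NULL, NULL); (90, NULL, GN, 4); (90, NULL, NULL, 2); (90, NULL, NULL, 4); (NULL, Design, DM, NULL); (NULL, Design, GN, NULL); (NULL, Eng, GN, NULL); (NULL, Finance, GN, NULL); (NULL, HR, DM, NULL); (NULL, NULL, GN, NULL)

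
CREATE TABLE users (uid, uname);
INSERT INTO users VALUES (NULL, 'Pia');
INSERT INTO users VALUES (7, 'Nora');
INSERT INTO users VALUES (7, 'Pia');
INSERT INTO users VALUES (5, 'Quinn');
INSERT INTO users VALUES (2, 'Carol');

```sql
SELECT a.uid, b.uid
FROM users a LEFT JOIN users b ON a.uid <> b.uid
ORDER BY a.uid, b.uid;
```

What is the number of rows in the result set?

11

LEFT JOIN keeps every row from `users a`; unmatched rows get NULL for `users b`'s columns.
Matching on a.uid <> b.uid. A NULL in a compared column never satisfies the condition.
- a (uid=NULL) has no partner → padded with NULL.
- a (uid=7) pairs with 2 row(s) of b.
- a (uid=7) pairs with 2 row(s) of b.
- a (uid=5) pairs with 3 row(s) of b.
- a (uid=2) pairs with 3 row(s) of b.
Total: 10 matched + 1 padded = 11 rows.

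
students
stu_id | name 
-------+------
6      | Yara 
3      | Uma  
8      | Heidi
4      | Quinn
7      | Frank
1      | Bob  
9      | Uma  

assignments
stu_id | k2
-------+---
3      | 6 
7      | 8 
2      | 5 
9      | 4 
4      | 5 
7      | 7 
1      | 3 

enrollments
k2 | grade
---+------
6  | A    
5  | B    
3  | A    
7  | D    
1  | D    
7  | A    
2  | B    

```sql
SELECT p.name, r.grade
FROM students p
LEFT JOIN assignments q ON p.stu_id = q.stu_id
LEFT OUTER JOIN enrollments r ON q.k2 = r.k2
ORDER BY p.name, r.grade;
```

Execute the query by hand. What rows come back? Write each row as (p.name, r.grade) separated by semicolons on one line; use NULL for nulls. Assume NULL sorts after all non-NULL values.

Evaluate left to right. First `students p LEFT JOIN assignments q` on stu_id: 8 row(s).
Then LEFT JOIN `enrollments r` on k2: each of those 8 rows is kept; rows whose q.k2 has no match in r get NULL for r's columns.

(Bob, A); (Frank, A); (Frank, D); (Frank, NULL); (Heidi, NULL); (Quinn, B); (Uma, A); (Uma, NULL); (Yara, NULL)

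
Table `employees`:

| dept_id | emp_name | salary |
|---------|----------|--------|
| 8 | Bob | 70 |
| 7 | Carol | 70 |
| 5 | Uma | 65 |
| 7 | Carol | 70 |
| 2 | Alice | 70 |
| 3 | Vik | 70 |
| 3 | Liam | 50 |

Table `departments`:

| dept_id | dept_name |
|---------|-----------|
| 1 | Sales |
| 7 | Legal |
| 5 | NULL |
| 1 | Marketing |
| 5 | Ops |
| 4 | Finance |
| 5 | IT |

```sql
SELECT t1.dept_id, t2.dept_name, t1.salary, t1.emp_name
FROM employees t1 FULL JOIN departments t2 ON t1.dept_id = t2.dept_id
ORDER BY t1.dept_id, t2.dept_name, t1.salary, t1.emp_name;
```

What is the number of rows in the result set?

FULL OUTER JOIN keeps every row from both sides; unmatched rows get NULL for the other side's columns.
Matching on t1.dept_id = t2.dept_id.
- dept_id=8: no t2 row matches, row kept with t2 columns NULL.
- dept_id=7: 1 matching t2 row(s), so 1 row(s) emitted.
- dept_id=5: 3 matching t2 row(s), so 3 row(s) emitted.
- dept_id=7: 1 matching t2 row(s), so 1 row(s) emitted.
- dept_id=2: no t2 row matches, row kept with t2 columns NULL.
- dept_id=3: no t2 row matches, row kept with t2 columns NULL.
- dept_id=3: no t2 row matches, row kept with t2 columns NULL.
- 3 row(s) from t2 found no t1 partner → padded with NULL.
Total: 5 matched + 7 padded = 12 rows.

12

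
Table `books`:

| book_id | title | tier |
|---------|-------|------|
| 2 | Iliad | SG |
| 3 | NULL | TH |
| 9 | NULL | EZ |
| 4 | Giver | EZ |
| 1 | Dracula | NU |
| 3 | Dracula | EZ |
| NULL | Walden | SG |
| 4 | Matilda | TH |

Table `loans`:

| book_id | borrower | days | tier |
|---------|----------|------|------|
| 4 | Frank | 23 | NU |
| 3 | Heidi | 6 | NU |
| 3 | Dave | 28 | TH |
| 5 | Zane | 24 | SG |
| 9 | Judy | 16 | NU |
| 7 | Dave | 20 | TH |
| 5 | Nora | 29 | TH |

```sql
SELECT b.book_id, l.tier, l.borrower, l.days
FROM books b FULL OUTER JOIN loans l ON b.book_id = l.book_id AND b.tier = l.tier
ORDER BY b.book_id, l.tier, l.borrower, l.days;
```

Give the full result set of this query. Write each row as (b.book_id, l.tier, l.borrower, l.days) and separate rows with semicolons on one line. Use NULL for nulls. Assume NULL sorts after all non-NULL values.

(1, NULL, NULL, NULL); (2, NULL, NULL, NULL); (3, TH, Dave, 28); (3, NULL, NULL, NULL); (4, NULL, NULL, NULL); (4, NULL, NULL, NULL); (9, NULL, NULL, NULL); (NULL, NU, Frank, 23); (NULL, NU, Heidi, 6); (NULL, NU, Judy, 16); (NULL, SG, Zane, 24); (NULL, TH, Dave, 20); (NULL, TH, Nora, 29); (NULL, NULL, NULL, NULL)

FULL OUTER JOIN keeps every row from both sides; unmatched rows get NULL for the other side's columns.
Matching on b.book_id = l.book_id AND b.tier = l.tier. A NULL in a compared column never satisfies the condition.
- b row (book_id=2, tier=SG): no match → kept, l columns NULL.
- b row (book_id=3, tier=TH): matches 1 l row(s) → 1 output row(s).
- b row (book_id=9, tier=EZ): no match → kept, l columns NULL.
- b row (book_id=4, tier=EZ): no match → kept, l columns NULL.
- b row (book_id=1, tier=NU): no match → kept, l columns NULL.
- b row (book_id=3, tier=EZ): no match → kept, l columns NULL.
- b row (book_id=NULL, tier=SG): no match → kept, l columns NULL.
- b row (book_id=4, tier=TH): no match → kept, l columns NULL.
- 6 l row(s) had no b match → kept, b columns NULL.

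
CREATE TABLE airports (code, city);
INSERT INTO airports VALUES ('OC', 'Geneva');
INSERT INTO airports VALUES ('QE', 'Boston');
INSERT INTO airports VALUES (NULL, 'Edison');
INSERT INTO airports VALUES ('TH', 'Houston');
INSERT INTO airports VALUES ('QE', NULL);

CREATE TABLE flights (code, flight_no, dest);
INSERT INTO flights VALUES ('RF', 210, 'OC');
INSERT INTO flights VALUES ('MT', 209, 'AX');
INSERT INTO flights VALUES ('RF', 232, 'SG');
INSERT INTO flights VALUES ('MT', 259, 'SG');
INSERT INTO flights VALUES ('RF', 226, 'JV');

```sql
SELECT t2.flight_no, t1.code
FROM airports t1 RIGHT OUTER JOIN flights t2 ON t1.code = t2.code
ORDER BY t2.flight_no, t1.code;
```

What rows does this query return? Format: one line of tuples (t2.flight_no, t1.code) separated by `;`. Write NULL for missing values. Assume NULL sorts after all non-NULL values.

(209, NULL); (210, NULL); (226, NULL); (232, NULL); (259, NULL)

RIGHT JOIN keeps every row from `flights`; unmatched rows get NULL for `airports`'s columns.
Matching on t1.code = t2.code. A NULL in a compared column never satisfies the condition.
Matched pairs: 0; unmatched t2 rows kept: 5.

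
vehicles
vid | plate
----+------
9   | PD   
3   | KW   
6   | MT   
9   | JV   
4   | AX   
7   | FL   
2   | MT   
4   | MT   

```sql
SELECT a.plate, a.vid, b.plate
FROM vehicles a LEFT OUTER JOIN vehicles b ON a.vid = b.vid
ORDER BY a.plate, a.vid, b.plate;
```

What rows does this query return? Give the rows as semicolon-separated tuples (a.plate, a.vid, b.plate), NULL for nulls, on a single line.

(AX, 4, AX); (AX, 4, MT); (FL, 7, FL); (JV, 9, JV); (JV, 9, PD); (KW, 3, KW); (MT, 2, MT); (MT, 4, AX); (MT, 4, MT); (MT, 6, MT); (PD, 9, JV); (PD, 9, PD)

LEFT JOIN keeps every row from `vehicles a`; unmatched rows get NULL for `vehicles b`'s columns.
Matching on a.vid = b.vid.
- a (vid=9) pairs with 2 row(s) of b.
- a (vid=3) pairs with 1 row(s) of b.
- a (vid=6) pairs with 1 row(s) of b.
- a (vid=9) pairs with 2 row(s) of b.
- a (vid=4) pairs with 2 row(s) of b.
- a (vid=7) pairs with 1 row(s) of b.
- a (vid=2) pairs with 1 row(s) of b.
- a (vid=4) pairs with 2 row(s) of b.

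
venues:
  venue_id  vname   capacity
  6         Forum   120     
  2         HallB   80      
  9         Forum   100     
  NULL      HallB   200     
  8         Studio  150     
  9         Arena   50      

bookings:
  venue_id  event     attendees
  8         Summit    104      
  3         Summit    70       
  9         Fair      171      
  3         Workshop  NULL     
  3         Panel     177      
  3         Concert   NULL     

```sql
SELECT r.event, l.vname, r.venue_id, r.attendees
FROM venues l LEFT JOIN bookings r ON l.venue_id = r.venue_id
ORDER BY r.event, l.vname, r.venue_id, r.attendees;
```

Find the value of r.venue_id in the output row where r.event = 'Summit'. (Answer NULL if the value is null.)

LEFT JOIN keeps every row from `venues`; unmatched rows get NULL for `bookings`'s columns.
Matching on l.venue_id = r.venue_id. A NULL in a compared column never satisfies the condition.
- l[0] venue_id=6 → no match; kept with NULLs on the r side.
- l[1] venue_id=2 → no match; kept with NULLs on the r side.
- l[2] venue_id=9 → 1 match(es) in r → 1 row(s).
- l[3] venue_id=NULL → no match; kept with NULLs on the r side.
- l[4] venue_id=8 → 1 match(es) in r → 1 row(s).
- l[5] venue_id=9 → 1 match(es) in r → 1 row(s).

8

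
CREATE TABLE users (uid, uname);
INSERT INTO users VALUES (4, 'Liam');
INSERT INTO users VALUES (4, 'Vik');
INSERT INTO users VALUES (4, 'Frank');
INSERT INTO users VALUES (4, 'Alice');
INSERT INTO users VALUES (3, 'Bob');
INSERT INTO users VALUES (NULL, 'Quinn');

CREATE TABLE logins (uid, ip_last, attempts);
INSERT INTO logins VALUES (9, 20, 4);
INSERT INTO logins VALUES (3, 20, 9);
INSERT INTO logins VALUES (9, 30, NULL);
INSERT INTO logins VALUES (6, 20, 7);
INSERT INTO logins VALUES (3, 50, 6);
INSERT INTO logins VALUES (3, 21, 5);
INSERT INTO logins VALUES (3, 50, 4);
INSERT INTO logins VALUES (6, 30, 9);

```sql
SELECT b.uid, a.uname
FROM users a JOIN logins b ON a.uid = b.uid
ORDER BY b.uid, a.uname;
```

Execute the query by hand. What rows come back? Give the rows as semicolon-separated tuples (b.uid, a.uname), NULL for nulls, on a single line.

(3, Bob); (3, Bob); (3, Bob); (3, Bob)

INNER JOIN keeps only pairs where the ON condition holds.
Matching on a.uid = b.uid. A NULL in a compared column never satisfies the condition.
Matched pairs: 4.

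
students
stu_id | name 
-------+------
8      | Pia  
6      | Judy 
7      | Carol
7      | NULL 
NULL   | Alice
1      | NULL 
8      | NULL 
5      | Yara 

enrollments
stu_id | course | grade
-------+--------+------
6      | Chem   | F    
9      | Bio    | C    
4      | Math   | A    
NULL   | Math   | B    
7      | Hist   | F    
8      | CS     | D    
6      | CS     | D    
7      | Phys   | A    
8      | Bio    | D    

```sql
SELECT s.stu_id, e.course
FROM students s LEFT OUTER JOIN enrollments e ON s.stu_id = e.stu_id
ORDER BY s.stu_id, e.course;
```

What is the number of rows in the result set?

13

LEFT JOIN keeps every row from `students`; unmatched rows get NULL for `enrollments`'s columns.
Matching on s.stu_id = e.stu_id. A NULL in a compared column never satisfies the condition.
- stu_id=8: 2 matching e row(s), so 2 row(s) emitted.
- stu_id=6: 2 matching e row(s), so 2 row(s) emitted.
- stu_id=7: 2 matching e row(s), so 2 row(s) emitted.
- stu_id=7: 2 matching e row(s), so 2 row(s) emitted.
- stu_id=NULL: no e row matches, row kept with e columns NULL.
- stu_id=1: no e row matches, row kept with e columns NULL.
- stu_id=8: 2 matching e row(s), so 2 row(s) emitted.
- stu_id=5: no e row matches, row kept with e columns NULL.
Total: 10 matched + 3 padded = 13 rows.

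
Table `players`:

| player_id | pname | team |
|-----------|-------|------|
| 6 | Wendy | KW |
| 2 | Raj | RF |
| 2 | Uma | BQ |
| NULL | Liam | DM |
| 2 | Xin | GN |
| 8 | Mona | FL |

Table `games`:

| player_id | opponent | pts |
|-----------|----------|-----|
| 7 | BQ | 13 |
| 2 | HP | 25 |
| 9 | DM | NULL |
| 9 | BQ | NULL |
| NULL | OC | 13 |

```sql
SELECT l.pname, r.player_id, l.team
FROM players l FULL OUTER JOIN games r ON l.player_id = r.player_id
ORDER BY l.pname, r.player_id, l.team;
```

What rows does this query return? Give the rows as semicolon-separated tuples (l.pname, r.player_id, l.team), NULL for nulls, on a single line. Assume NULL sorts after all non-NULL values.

FULL OUTER JOIN keeps every row from both sides; unmatched rows get NULL for the other side's columns.
Matching on l.player_id = r.player_id. A NULL in a compared column never satisfies the condition.
- l (player_id=6) has no partner → padded with NULL.
- l (player_id=2) pairs with 1 row(s) of r.
- l (player_id=2) pairs with 1 row(s) of r.
- l (player_id=NULL) has no partner → padded with NULL.
- l (player_id=2) pairs with 1 row(s) of r.
- l (player_id=8) has no partner → padded with NULL.
- 4 row(s) from r found no l partner → padded with NULL.
After projecting and ordering:
l.pname | r.player_id | l.team
Liam | NULL | DM
Mona | NULL | FL
Raj | 2 | RF
Uma | 2 | BQ
Wendy | NULL | KW
Xin | 2 | GN
NULL | 7 | NULL
NULL | 9 | NULL
NULL | 9 | NULL
NULL | NULL | NULL

(Liam, NULL, DM); (Mona, NULL, FL); (Raj, 2, RF); (Uma, 2, BQ); (Wendy, NULL, KW); (Xin, 2, GN); (NULL, 7, NULL); (NULL, 9, NULL); (NULL, 9, NULL); (NULL, NULL, NULL)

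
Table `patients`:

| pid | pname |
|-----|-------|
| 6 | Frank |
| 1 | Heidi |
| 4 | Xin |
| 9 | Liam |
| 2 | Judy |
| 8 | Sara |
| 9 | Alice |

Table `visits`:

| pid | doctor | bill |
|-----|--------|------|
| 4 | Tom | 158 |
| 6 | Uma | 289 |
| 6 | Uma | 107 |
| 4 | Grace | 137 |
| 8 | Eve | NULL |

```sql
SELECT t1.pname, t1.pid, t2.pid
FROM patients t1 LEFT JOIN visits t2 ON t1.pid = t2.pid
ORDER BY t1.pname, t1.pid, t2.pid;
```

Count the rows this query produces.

LEFT JOIN keeps every row from `patients`; unmatched rows get NULL for `visits`'s columns.
Matching on t1.pid = t2.pid.
Matched pairs: 5; unmatched t1 rows kept: 4.
Total: 5 matched + 4 padded = 9 rows.

9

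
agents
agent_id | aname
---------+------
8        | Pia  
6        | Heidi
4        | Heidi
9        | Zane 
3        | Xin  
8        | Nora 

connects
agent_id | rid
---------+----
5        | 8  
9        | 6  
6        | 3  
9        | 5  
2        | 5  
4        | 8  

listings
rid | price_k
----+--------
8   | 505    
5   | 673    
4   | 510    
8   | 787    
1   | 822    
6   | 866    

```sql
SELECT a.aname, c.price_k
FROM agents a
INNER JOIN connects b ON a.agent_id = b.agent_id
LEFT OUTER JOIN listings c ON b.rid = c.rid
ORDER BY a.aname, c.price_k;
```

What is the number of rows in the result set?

5

Evaluate left to right. First `agents a INNER JOIN connects b` on agent_id: 4 row(s).
Then LEFT JOIN `listings c` on rid: each of those 4 rows is kept; rows whose b.rid has no match in c get NULL for c's columns.
Result: 5 row(s).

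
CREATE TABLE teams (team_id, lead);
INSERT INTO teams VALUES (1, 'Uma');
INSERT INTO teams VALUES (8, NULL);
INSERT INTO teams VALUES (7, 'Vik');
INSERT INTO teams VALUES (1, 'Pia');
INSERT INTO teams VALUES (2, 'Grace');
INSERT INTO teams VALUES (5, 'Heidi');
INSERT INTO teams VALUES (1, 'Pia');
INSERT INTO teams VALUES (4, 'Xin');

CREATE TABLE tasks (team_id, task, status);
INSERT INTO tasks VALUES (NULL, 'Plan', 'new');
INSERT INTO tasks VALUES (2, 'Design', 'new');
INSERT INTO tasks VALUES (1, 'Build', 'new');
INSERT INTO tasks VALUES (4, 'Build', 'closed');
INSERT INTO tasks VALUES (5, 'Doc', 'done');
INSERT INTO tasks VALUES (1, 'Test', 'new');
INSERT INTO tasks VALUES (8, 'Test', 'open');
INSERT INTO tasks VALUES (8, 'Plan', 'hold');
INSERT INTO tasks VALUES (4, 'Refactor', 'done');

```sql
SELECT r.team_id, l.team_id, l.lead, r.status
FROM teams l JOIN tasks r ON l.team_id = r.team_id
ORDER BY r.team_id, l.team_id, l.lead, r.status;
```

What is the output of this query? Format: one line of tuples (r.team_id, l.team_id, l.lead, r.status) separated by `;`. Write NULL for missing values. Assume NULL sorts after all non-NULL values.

(1, 1, Pia, new); (1, 1, Pia, new); (1, 1, Pia, new); (1, 1, Pia, new); (1, 1, Uma, new); (1, 1, Uma, new); (2, 2, Grace, new); (4, 4, Xin, closed); (4, 4, Xin, done); (5, 5, Heidi, done); (8, 8, NULL, hold); (8, 8, NULL, open)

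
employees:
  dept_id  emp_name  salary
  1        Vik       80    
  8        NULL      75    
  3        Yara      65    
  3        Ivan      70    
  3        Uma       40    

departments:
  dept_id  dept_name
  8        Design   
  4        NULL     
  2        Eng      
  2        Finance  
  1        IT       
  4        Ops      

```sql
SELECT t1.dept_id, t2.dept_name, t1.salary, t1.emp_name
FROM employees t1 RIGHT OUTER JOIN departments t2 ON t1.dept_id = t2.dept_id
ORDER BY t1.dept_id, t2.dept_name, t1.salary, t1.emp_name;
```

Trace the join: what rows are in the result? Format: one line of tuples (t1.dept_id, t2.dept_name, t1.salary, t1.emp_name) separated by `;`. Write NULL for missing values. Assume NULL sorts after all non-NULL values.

(1, IT, 80, Vik); (8, Design, 75, NULL); (NULL, Eng, NULL, NULL); (NULL, Finance, NULL, NULL); (NULL, Ops, NULL, NULL); (NULL, NULL, NULL, NULL)

RIGHT JOIN keeps every row from `departments`; unmatched rows get NULL for `employees`'s columns.
Matching on t1.dept_id = t2.dept_id.
Matched pairs: 2; unmatched t2 rows kept: 4.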